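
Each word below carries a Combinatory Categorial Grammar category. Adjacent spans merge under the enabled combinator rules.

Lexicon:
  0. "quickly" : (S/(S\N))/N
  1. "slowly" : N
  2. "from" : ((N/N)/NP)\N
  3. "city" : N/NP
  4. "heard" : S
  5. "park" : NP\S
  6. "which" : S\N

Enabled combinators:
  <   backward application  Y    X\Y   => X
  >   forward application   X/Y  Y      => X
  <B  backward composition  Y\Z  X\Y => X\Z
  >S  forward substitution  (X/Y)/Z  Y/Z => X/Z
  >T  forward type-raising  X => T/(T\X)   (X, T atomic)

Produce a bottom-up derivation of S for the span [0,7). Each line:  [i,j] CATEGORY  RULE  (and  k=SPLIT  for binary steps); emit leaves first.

[0,7] S   >
  [0,6] S/(S\N)   >
    [0,1] "quickly" : (S/(S\N))/N
    [1,6] N   >
      [1,4] N/NP   >S
        [1,3] (N/N)/NP   <
          [1,2] "slowly" : N
          [2,3] "from" : ((N/N)/NP)\N
        [3,4] "city" : N/NP
      [4,6] NP   >
        [4,5] NP/(NP\S)   >T
          [4,5] "heard" : S
        [5,6] "park" : NP\S
  [6,7] "which" : S\N

[0,1] (S/(S\N))/N  lex  "quickly"
[1,2] N  lex  "slowly"
[2,3] ((N/N)/NP)\N  lex  "from"
[1,3] (N/N)/NP  <  k=2
[3,4] N/NP  lex  "city"
[1,4] N/NP  >S  k=3
[4,5] S  lex  "heard"
[4,5] NP/(NP\S)  >T
[5,6] NP\S  lex  "park"
[4,6] NP  >  k=5
[1,6] N  >  k=4
[0,6] S/(S\N)  >  k=1
[6,7] S\N  lex  "which"
[0,7] S  >  k=6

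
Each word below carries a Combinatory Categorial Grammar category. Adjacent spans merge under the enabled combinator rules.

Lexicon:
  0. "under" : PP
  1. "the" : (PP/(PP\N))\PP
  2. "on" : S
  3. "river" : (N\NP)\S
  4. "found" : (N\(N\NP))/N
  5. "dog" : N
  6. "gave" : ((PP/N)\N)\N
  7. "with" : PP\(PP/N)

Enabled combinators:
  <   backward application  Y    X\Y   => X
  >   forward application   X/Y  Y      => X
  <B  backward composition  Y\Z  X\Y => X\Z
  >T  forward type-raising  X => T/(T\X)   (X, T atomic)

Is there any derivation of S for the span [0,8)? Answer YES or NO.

PP (PP/(PP\N))\PP S (N\NP)\S (N\(N\NP))/N N ((PP/N)\N)\N PP\(PP/N)
CKY chart[0,8] = {N/(N\PP), NP/(NP\PP), PP, PP/(PP\PP), S/(S\PP)}; S ∉ chart

NO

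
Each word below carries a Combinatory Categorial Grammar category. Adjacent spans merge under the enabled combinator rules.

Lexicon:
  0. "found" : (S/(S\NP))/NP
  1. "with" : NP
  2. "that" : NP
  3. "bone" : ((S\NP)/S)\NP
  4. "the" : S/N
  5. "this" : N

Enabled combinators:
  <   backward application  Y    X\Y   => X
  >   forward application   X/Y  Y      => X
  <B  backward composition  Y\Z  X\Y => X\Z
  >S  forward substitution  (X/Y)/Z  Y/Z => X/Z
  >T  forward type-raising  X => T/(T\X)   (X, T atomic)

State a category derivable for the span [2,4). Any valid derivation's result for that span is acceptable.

(S\NP)/S

[0,6] S   >
  [0,2] S/(S\NP)   >
    [0,1] "found" : (S/(S\NP))/NP
    [1,2] "with" : NP
  [2,6] S\NP   >
    [2,4] (S\NP)/S   <
      [2,3] "that" : NP
      [3,4] "bone" : ((S\NP)/S)\NP
    [4,6] S   >
      [4,5] "the" : S/N
      [5,6] "this" : N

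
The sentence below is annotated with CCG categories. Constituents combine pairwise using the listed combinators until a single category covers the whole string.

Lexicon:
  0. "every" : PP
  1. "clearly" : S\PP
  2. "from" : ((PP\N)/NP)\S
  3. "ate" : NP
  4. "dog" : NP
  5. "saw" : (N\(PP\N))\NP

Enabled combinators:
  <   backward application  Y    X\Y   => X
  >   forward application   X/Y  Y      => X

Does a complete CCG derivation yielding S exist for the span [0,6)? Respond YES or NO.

PP S\PP ((PP\N)/NP)\S NP NP (N\(PP\N))\NP
CKY chart[0,6] = {N}; S ∉ chart

NO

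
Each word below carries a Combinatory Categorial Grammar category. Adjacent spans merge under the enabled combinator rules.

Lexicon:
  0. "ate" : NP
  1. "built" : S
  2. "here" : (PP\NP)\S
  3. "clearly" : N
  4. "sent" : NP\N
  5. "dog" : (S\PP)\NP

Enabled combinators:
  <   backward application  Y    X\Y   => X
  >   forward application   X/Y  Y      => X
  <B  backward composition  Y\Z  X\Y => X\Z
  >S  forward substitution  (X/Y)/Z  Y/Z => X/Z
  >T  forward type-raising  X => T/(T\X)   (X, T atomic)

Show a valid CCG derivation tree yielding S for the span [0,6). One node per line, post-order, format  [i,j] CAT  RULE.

[0,6] S   <
  [0,3] PP   <
    [0,1] "ate" : NP
    [1,3] PP\NP   <
      [1,2] "built" : S
      [2,3] "here" : (PP\NP)\S
  [3,6] S\PP   <
    [3,5] NP   >
      [3,4] NP/(NP\N)   >T
        [3,4] "clearly" : N
      [4,5] "sent" : NP\N
    [5,6] "dog" : (S\PP)\NP

[0,1] NP  lex  "ate"
[1,2] S  lex  "built"
[2,3] (PP\NP)\S  lex  "here"
[1,3] PP\NP  <  k=2
[0,3] PP  <  k=1
[3,4] N  lex  "clearly"
[3,4] NP/(NP\N)  >T
[4,5] NP\N  lex  "sent"
[3,5] NP  >  k=4
[5,6] (S\PP)\NP  lex  "dog"
[3,6] S\PP  <  k=5
[0,6] S  <  k=3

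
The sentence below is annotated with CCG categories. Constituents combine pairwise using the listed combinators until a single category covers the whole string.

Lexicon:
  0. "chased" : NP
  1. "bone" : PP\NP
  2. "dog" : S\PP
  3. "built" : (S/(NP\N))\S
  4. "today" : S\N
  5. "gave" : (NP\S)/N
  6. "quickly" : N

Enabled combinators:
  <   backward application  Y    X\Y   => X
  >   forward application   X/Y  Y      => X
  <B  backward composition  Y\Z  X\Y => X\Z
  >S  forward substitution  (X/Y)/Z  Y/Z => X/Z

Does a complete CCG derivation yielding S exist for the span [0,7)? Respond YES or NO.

YES

[0,7] S   >
  [0,4] S/(NP\N)   <
    [0,3] S   <
      [0,1] "chased" : NP
      [1,3] S\NP   <B
        [1,2] "bone" : PP\NP
        [2,3] "dog" : S\PP
    [3,4] "built" : (S/(NP\N))\S
  [4,7] NP\N   <B
    [4,5] "today" : S\N
    [5,7] NP\S   >
      [5,6] "gave" : (NP\S)/N
      [6,7] "quickly" : N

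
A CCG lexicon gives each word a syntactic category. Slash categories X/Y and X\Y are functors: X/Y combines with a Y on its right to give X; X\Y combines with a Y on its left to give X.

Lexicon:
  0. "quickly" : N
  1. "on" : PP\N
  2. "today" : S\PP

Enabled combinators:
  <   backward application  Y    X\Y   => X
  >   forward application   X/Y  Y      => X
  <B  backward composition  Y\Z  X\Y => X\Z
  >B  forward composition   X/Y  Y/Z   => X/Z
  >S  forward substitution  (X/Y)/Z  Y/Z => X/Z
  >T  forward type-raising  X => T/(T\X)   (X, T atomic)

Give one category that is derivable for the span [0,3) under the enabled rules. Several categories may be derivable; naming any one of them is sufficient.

[0,3] S   <
  [0,2] PP   <
    [0,1] "quickly" : N
    [1,2] "on" : PP\N
  [2,3] "today" : S\PP

S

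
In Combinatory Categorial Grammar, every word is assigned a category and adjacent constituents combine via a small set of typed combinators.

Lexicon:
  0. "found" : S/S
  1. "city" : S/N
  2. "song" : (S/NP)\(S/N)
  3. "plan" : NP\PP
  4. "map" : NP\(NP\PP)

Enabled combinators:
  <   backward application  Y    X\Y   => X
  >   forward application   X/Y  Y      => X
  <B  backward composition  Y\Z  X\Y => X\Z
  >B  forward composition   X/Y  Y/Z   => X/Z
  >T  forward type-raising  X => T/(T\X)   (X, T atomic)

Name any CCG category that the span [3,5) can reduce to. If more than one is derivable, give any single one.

NP

[0,5] S   >
  [0,3] S/NP   >B
    [0,1] "found" : S/S
    [1,3] S/NP   <
      [1,2] "city" : S/N
      [2,3] "song" : (S/NP)\(S/N)
  [3,5] NP   <
    [3,4] "plan" : NP\PP
    [4,5] "map" : NP\(NP\PP)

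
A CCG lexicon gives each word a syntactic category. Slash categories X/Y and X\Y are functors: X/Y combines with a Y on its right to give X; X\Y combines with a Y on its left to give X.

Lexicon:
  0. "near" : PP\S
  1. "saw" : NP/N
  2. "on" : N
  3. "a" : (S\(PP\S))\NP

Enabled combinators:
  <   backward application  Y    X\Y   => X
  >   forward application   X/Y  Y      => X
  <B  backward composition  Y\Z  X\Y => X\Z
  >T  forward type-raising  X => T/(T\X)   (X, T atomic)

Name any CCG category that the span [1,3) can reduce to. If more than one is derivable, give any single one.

NP

[0,4] S   <
  [0,1] "near" : PP\S
  [1,4] S\(PP\S)   <
    [1,3] NP   >
      [1,2] "saw" : NP/N
      [2,3] "on" : N
    [3,4] "a" : (S\(PP\S))\NP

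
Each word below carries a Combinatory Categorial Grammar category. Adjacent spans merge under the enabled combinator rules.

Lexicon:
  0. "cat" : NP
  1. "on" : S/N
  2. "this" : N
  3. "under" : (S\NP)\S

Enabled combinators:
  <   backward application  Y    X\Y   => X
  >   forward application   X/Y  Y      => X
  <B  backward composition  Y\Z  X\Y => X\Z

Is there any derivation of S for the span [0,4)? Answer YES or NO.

YES

[0,4] S   <
  [0,1] "cat" : NP
  [1,4] S\NP   <
    [1,3] S   >
      [1,2] "on" : S/N
      [2,3] "this" : N
    [3,4] "under" : (S\NP)\S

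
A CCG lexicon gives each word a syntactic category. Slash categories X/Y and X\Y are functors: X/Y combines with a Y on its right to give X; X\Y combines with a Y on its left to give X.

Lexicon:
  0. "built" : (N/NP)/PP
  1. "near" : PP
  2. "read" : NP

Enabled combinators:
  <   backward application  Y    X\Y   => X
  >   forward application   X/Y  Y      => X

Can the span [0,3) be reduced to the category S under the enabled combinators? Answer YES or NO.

(N/NP)/PP PP NP
CKY chart[0,3] = {N}; S ∉ chart

NO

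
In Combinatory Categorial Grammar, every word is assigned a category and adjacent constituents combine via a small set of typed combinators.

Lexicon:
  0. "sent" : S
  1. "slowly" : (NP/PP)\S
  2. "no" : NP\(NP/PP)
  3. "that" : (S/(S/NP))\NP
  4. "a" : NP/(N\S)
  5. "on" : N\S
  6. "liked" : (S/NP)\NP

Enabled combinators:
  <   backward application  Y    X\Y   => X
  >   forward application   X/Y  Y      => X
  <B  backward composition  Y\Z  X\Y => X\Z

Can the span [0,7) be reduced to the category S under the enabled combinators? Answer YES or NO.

[0,7] S   >
  [0,4] S/(S/NP)   <
    [0,3] NP   <
      [0,1] "sent" : S
      [1,3] NP\S   <B
        [1,2] "slowly" : (NP/PP)\S
        [2,3] "no" : NP\(NP/PP)
    [3,4] "that" : (S/(S/NP))\NP
  [4,7] S/NP   <
    [4,6] NP   >
      [4,5] "a" : NP/(N\S)
      [5,6] "on" : N\S
    [6,7] "liked" : (S/NP)\NP

YES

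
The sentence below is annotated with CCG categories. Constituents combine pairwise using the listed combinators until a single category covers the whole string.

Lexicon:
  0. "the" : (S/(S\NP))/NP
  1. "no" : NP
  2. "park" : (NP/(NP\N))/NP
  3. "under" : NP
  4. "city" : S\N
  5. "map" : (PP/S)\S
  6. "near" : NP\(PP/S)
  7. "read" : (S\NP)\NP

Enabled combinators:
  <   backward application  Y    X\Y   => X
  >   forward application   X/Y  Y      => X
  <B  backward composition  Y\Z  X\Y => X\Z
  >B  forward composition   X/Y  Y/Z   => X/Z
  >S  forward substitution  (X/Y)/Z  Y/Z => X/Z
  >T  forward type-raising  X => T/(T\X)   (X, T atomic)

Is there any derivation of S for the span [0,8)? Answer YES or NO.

[0,8] S   >
  [0,2] S/(S\NP)   >
    [0,1] "the" : (S/(S\NP))/NP
    [1,2] "no" : NP
  [2,8] S\NP   <
    [2,7] NP   >
      [2,4] NP/(NP\N)   >
        [2,3] "park" : (NP/(NP\N))/NP
        [3,4] "under" : NP
      [4,7] NP\N   <B
        [4,5] "city" : S\N
        [5,7] NP\S   <B
          [5,6] "map" : (PP/S)\S
          [6,7] "near" : NP\(PP/S)
    [7,8] "read" : (S\NP)\NP

YES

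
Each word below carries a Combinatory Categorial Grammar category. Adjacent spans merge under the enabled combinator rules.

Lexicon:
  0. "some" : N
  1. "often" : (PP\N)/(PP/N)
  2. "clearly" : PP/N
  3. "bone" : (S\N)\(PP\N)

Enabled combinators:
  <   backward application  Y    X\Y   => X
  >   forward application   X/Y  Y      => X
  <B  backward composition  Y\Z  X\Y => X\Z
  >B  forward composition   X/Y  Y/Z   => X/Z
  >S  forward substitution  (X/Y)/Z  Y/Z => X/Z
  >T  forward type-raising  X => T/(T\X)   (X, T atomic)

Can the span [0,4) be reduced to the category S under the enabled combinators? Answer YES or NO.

[0,4] S   >
  [0,1] S/(S\N)   >T
    [0,1] "some" : N
  [1,4] S\N   <
    [1,3] PP\N   >
      [1,2] "often" : (PP\N)/(PP/N)
      [2,3] "clearly" : PP/N
    [3,4] "bone" : (S\N)\(PP\N)

YES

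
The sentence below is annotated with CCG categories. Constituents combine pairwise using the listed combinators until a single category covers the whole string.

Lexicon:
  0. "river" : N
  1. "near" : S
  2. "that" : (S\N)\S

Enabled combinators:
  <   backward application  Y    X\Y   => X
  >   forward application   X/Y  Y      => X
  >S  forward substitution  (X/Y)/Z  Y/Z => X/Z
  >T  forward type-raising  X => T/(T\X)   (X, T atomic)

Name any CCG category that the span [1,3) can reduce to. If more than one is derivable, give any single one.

S\N

[0,3] S   >
  [0,1] S/(S\N)   >T
    [0,1] "river" : N
  [1,3] S\N   <
    [1,2] "near" : S
    [2,3] "that" : (S\N)\S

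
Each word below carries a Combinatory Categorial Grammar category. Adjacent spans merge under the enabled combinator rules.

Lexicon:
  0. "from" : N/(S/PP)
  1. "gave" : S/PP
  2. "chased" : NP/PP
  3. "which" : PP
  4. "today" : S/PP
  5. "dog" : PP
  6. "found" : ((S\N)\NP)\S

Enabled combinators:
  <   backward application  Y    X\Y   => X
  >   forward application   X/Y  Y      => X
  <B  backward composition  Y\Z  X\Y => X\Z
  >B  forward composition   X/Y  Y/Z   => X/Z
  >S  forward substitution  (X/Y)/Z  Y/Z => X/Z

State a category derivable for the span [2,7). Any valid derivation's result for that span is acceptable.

S\N

[0,7] S   <
  [0,2] N   >
    [0,1] "from" : N/(S/PP)
    [1,2] "gave" : S/PP
  [2,7] S\N   <
    [2,4] NP   >
      [2,3] "chased" : NP/PP
      [3,4] "which" : PP
    [4,7] (S\N)\NP   <
      [4,6] S   >
        [4,5] "today" : S/PP
        [5,6] "dog" : PP
      [6,7] "found" : ((S\N)\NP)\S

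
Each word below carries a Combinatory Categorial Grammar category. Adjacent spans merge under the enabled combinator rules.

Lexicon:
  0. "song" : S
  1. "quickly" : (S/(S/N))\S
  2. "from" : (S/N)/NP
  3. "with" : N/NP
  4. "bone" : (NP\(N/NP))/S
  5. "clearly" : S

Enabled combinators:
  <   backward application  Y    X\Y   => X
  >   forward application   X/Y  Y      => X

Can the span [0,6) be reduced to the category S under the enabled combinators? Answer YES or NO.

[0,6] S   >
  [0,2] S/(S/N)   <
    [0,1] "song" : S
    [1,2] "quickly" : (S/(S/N))\S
  [2,6] S/N   >
    [2,3] "from" : (S/N)/NP
    [3,6] NP   <
      [3,4] "with" : N/NP
      [4,6] NP\(N/NP)   >
        [4,5] "bone" : (NP\(N/NP))/S
        [5,6] "clearly" : S

YES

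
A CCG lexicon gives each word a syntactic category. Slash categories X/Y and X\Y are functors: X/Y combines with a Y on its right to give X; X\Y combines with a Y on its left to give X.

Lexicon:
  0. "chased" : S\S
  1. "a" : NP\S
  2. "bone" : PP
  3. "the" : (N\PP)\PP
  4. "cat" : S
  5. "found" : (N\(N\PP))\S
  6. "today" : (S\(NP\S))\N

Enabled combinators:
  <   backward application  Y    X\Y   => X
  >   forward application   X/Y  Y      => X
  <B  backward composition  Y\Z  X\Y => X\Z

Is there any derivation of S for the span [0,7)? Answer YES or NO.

YES

[0,7] S   <
  [0,2] NP\S   <B
    [0,1] "chased" : S\S
    [1,2] "a" : NP\S
  [2,7] S\(NP\S)   <
    [2,6] N   <
      [2,4] N\PP   <
        [2,3] "bone" : PP
        [3,4] "the" : (N\PP)\PP
      [4,6] N\(N\PP)   <
        [4,5] "cat" : S
        [5,6] "found" : (N\(N\PP))\S
    [6,7] "today" : (S\(NP\S))\N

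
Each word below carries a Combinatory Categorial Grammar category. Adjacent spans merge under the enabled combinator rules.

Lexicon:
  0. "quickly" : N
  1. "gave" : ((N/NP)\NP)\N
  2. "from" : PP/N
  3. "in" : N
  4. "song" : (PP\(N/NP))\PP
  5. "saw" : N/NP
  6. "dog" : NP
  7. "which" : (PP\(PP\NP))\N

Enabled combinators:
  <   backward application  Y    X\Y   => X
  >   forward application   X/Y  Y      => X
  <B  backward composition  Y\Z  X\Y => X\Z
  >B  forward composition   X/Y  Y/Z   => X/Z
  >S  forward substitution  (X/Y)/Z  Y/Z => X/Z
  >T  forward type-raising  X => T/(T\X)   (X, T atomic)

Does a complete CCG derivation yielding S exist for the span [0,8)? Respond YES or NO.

NO

N ((N/NP)\NP)\N PP/N N (PP\(N/NP))\PP N/NP NP (PP\(PP\NP))\N
CKY chart[0,8] = {N/(N\PP), NP/(NP\PP), PP, PP/(PP\PP), S/(S\PP)}; S ∉ chart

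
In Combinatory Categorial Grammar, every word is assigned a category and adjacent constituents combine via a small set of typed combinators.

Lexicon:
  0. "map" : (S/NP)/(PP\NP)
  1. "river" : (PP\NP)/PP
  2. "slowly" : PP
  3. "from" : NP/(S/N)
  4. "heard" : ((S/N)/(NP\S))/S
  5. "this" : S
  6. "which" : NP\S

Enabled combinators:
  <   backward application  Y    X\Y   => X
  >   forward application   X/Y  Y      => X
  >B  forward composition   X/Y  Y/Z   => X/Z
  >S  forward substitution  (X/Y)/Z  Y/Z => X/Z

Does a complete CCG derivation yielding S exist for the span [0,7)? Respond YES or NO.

[0,7] S   >
  [0,3] S/NP   >
    [0,1] "map" : (S/NP)/(PP\NP)
    [1,3] PP\NP   >
      [1,2] "river" : (PP\NP)/PP
      [2,3] "slowly" : PP
  [3,7] NP   >
    [3,4] "from" : NP/(S/N)
    [4,7] S/N   >
      [4,6] (S/N)/(NP\S)   >
        [4,5] "heard" : ((S/N)/(NP\S))/S
        [5,6] "this" : S
      [6,7] "which" : NP\S

YES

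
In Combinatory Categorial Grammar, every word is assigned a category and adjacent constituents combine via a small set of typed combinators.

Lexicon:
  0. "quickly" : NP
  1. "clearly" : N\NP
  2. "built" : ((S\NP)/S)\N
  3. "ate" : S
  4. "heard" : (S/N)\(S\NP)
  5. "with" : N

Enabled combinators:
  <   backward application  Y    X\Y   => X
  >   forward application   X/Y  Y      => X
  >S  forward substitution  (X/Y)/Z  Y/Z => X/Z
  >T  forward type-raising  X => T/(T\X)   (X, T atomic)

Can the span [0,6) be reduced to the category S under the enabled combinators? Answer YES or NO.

YES

[0,6] S   >
  [0,5] S/N   <
    [0,4] S\NP   >
      [0,3] (S\NP)/S   <
        [0,2] N   >
          [0,1] N/(N\NP)   >T
            [0,1] "quickly" : NP
          [1,2] "clearly" : N\NP
        [2,3] "built" : ((S\NP)/S)\N
      [3,4] "ate" : S
    [4,5] "heard" : (S/N)\(S\NP)
  [5,6] "with" : N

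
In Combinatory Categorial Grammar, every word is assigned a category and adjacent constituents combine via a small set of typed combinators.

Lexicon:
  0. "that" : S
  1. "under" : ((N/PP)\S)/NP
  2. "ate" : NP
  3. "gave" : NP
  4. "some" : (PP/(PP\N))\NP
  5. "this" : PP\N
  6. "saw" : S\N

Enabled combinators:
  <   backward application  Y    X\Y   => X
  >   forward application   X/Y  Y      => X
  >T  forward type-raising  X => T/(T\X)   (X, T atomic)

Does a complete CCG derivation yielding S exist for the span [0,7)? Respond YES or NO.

YES

[0,7] S   <
  [0,6] N   >
    [0,3] N/PP   <
      [0,1] "that" : S
      [1,3] (N/PP)\S   >
        [1,2] "under" : ((N/PP)\S)/NP
        [2,3] "ate" : NP
    [3,6] PP   >
      [3,5] PP/(PP\N)   <
        [3,4] "gave" : NP
        [4,5] "some" : (PP/(PP\N))\NP
      [5,6] "this" : PP\N
  [6,7] "saw" : S\N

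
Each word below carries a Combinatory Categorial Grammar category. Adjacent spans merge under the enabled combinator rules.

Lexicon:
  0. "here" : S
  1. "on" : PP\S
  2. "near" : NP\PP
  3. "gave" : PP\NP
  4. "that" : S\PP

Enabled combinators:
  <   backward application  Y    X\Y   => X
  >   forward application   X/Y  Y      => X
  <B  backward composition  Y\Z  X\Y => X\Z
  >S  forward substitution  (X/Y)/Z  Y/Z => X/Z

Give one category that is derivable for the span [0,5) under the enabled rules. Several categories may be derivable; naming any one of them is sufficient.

S

[0,5] S   <
  [0,3] NP   <
    [0,2] PP   <
      [0,1] "here" : S
      [1,2] "on" : PP\S
    [2,3] "near" : NP\PP
  [3,5] S\NP   <B
    [3,4] "gave" : PP\NP
    [4,5] "that" : S\PP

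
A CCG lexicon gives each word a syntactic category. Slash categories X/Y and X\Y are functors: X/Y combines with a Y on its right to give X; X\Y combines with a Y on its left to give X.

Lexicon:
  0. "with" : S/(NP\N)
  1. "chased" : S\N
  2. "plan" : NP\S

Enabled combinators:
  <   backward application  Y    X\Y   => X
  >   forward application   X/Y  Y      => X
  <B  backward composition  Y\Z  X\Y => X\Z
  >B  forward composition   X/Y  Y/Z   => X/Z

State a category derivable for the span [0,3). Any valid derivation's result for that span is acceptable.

S

[0,3] S   >
  [0,1] "with" : S/(NP\N)
  [1,3] NP\N   <B
    [1,2] "chased" : S\N
    [2,3] "plan" : NP\S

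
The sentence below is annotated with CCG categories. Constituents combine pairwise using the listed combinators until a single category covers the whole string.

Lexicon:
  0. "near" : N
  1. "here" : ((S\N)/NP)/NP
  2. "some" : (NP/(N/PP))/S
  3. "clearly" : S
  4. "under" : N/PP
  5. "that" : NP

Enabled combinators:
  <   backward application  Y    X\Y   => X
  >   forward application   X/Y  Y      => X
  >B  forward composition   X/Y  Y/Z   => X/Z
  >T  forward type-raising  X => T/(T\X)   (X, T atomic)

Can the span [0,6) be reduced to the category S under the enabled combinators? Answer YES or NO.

YES

[0,6] S   >
  [0,1] S/(S\N)   >T
    [0,1] "near" : N
  [1,6] S\N   >
    [1,5] (S\N)/NP   >
      [1,2] "here" : ((S\N)/NP)/NP
      [2,5] NP   >
        [2,4] NP/(N/PP)   >
          [2,3] "some" : (NP/(N/PP))/S
          [3,4] "clearly" : S
        [4,5] "under" : N/PP
    [5,6] "that" : NP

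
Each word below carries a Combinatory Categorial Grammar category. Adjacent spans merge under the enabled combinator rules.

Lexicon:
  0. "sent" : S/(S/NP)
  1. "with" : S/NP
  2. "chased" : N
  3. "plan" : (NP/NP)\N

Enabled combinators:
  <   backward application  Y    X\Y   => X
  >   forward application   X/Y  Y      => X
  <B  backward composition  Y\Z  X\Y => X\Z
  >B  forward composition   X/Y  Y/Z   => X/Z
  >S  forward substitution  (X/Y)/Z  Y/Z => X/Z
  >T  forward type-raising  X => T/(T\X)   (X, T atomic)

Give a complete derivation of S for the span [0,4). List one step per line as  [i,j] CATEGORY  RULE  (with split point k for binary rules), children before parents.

[0,4] S   >
  [0,1] "sent" : S/(S/NP)
  [1,4] S/NP   >B
    [1,2] "with" : S/NP
    [2,4] NP/NP   <
      [2,3] "chased" : N
      [3,4] "plan" : (NP/NP)\N

[0,1] S/(S/NP)  lex  "sent"
[1,2] S/NP  lex  "with"
[2,3] N  lex  "chased"
[3,4] (NP/NP)\N  lex  "plan"
[2,4] NP/NP  <  k=3
[1,4] S/NP  >B  k=2
[0,4] S  >  k=1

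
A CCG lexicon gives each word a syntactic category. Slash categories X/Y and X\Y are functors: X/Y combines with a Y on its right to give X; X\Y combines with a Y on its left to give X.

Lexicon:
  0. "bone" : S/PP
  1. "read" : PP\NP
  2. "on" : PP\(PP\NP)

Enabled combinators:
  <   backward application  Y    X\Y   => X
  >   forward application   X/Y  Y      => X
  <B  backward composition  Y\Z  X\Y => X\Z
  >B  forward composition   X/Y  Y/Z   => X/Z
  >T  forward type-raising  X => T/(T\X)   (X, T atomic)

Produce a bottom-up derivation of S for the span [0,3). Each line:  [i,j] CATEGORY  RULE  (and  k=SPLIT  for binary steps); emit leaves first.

[0,1] S/PP  lex  "bone"
[1,2] PP\NP  lex  "read"
[2,3] PP\(PP\NP)  lex  "on"
[1,3] PP  <  k=2
[0,3] S  >  k=1

[0,3] S   >
  [0,1] "bone" : S/PP
  [1,3] PP   <
    [1,2] "read" : PP\NP
    [2,3] "on" : PP\(PP\NP)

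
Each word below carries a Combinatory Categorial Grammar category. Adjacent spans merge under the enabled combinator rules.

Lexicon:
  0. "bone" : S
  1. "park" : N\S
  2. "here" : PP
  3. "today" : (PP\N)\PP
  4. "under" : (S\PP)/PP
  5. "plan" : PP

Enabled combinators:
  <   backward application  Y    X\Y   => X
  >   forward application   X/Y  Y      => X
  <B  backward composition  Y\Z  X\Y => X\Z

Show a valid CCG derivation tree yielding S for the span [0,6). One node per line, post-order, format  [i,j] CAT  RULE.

[0,6] S   <
  [0,4] PP   <
    [0,2] N   <
      [0,1] "bone" : S
      [1,2] "park" : N\S
    [2,4] PP\N   <
      [2,3] "here" : PP
      [3,4] "today" : (PP\N)\PP
  [4,6] S\PP   >
    [4,5] "under" : (S\PP)/PP
    [5,6] "plan" : PP

[0,1] S  lex  "bone"
[1,2] N\S  lex  "park"
[0,2] N  <  k=1
[2,3] PP  lex  "here"
[3,4] (PP\N)\PP  lex  "today"
[2,4] PP\N  <  k=3
[0,4] PP  <  k=2
[4,5] (S\PP)/PP  lex  "under"
[5,6] PP  lex  "plan"
[4,6] S\PP  >  k=5
[0,6] S  <  k=4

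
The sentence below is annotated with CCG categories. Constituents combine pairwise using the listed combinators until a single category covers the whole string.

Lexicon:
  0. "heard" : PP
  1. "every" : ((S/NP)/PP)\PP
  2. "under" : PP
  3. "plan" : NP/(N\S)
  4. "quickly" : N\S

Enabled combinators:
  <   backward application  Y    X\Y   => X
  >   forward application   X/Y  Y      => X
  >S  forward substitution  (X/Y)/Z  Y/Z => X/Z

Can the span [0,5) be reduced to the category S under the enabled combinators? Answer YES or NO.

YES

[0,5] S   >
  [0,3] S/NP   >
    [0,2] (S/NP)/PP   <
      [0,1] "heard" : PP
      [1,2] "every" : ((S/NP)/PP)\PP
    [2,3] "under" : PP
  [3,5] NP   >
    [3,4] "plan" : NP/(N\S)
    [4,5] "quickly" : N\S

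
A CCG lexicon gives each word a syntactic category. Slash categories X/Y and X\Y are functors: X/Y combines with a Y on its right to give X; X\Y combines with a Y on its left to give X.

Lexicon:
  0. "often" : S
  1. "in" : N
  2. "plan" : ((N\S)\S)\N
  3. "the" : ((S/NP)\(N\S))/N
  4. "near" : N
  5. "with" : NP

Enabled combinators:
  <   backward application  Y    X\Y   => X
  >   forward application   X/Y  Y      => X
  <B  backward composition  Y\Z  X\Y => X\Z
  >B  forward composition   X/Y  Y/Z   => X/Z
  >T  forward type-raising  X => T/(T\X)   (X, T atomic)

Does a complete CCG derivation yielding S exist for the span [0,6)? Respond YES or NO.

[0,6] S   >
  [0,5] S/NP   <
    [0,3] N\S   <
      [0,1] "often" : S
      [1,3] (N\S)\S   <
        [1,2] "in" : N
        [2,3] "plan" : ((N\S)\S)\N
    [3,5] (S/NP)\(N\S)   >
      [3,4] "the" : ((S/NP)\(N\S))/N
      [4,5] "near" : N
  [5,6] "with" : NP

YES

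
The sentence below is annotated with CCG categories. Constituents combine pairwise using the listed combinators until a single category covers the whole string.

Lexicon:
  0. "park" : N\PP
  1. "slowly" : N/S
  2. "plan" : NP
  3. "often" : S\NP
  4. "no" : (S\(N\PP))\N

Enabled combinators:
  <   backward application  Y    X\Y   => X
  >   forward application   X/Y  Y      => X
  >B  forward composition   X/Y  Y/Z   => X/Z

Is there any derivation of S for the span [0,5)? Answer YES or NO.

YES

[0,5] S   <
  [0,1] "park" : N\PP
  [1,5] S\(N\PP)   <
    [1,4] N   >
      [1,2] "slowly" : N/S
      [2,4] S   <
        [2,3] "plan" : NP
        [3,4] "often" : S\NP
    [4,5] "no" : (S\(N\PP))\N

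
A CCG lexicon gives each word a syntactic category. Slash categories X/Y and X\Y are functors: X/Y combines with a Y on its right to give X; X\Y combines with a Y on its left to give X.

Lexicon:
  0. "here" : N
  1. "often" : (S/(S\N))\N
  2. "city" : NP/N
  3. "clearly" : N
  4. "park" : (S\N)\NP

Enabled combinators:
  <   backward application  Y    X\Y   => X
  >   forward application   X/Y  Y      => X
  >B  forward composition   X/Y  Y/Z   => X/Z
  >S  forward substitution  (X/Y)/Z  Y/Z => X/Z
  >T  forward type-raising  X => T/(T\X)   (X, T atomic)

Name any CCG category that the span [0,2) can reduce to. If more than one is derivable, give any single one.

S/(S\N)

[0,5] S   >
  [0,2] S/(S\N)   <
    [0,1] "here" : N
    [1,2] "often" : (S/(S\N))\N
  [2,5] S\N   <
    [2,4] NP   >
      [2,3] "city" : NP/N
      [3,4] "clearly" : N
    [4,5] "park" : (S\N)\NP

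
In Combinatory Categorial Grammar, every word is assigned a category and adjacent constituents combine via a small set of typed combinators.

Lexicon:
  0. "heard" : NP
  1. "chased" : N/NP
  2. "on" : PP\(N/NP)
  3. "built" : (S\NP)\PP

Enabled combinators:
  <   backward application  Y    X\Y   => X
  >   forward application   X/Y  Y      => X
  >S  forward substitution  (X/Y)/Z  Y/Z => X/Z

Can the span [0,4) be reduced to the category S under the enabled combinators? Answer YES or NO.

[0,4] S   <
  [0,1] "heard" : NP
  [1,4] S\NP   <
    [1,3] PP   <
      [1,2] "chased" : N/NP
      [2,3] "on" : PP\(N/NP)
    [3,4] "built" : (S\NP)\PP

YES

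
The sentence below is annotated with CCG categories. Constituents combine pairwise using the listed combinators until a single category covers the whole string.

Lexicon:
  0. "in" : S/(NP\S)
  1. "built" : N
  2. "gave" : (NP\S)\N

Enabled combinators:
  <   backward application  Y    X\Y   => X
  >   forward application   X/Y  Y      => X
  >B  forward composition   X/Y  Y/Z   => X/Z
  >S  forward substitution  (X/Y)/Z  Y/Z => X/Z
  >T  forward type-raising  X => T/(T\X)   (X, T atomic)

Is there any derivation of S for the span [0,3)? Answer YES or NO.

[0,3] S   >
  [0,1] "in" : S/(NP\S)
  [1,3] NP\S   <
    [1,2] "built" : N
    [2,3] "gave" : (NP\S)\N

YES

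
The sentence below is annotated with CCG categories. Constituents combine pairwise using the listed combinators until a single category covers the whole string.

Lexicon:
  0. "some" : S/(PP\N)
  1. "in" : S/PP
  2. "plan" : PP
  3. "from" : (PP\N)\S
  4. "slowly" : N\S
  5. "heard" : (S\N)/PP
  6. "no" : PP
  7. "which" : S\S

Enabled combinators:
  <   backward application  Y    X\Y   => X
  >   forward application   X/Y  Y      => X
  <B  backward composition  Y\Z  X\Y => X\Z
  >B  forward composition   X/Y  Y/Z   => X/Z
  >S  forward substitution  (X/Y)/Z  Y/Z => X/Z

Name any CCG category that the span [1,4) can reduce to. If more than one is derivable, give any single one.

[0,8] S   <
  [0,5] N   <
    [0,4] S   >
      [0,1] "some" : S/(PP\N)
      [1,4] PP\N   <
        [1,3] S   >
          [1,2] "in" : S/PP
          [2,3] "plan" : PP
        [3,4] "from" : (PP\N)\S
    [4,5] "slowly" : N\S
  [5,8] S\N   <B
    [5,7] S\N   >
      [5,6] "heard" : (S\N)/PP
      [6,7] "no" : PP
    [7,8] "which" : S\S

PP\N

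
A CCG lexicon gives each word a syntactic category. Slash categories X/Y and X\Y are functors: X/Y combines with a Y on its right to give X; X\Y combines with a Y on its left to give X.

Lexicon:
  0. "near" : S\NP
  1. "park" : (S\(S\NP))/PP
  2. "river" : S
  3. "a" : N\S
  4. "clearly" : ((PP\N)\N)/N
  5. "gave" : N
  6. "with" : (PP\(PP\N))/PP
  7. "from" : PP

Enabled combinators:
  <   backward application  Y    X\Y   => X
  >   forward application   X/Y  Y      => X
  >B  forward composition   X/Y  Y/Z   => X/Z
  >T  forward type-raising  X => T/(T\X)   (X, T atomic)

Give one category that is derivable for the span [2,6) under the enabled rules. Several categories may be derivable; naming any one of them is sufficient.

PP\N

[0,8] S   <
  [0,1] "near" : S\NP
  [1,8] S\(S\NP)   >
    [1,2] "park" : (S\(S\NP))/PP
    [2,8] PP   <
      [2,6] PP\N   <
        [2,4] N   <
          [2,3] "river" : S
          [3,4] "a" : N\S
        [4,6] (PP\N)\N   >
          [4,5] "clearly" : ((PP\N)\N)/N
          [5,6] "gave" : N
      [6,8] PP\(PP\N)   >
        [6,7] "with" : (PP\(PP\N))/PP
        [7,8] "from" : PP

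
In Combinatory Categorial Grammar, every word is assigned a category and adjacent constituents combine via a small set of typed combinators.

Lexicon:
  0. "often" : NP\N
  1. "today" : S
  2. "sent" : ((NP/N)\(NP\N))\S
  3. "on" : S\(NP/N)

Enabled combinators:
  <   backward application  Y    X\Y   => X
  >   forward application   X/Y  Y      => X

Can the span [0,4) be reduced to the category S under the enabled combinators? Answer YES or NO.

YES

[0,4] S   <
  [0,3] NP/N   <
    [0,1] "often" : NP\N
    [1,3] (NP/N)\(NP\N)   <
      [1,2] "today" : S
      [2,3] "sent" : ((NP/N)\(NP\N))\S
  [3,4] "on" : S\(NP/N)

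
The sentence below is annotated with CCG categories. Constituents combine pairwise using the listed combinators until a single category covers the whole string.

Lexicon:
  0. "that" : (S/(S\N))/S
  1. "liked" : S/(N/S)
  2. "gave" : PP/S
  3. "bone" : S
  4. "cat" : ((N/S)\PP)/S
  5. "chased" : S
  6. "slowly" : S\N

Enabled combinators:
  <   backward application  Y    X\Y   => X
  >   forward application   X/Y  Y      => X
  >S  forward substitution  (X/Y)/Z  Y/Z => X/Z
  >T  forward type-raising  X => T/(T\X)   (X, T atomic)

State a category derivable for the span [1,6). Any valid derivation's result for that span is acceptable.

[0,7] S   >
  [0,6] S/(S\N)   >
    [0,1] "that" : (S/(S\N))/S
    [1,6] S   >
      [1,2] "liked" : S/(N/S)
      [2,6] N/S   <
        [2,4] PP   >
          [2,3] "gave" : PP/S
          [3,4] "bone" : S
        [4,6] (N/S)\PP   >
          [4,5] "cat" : ((N/S)\PP)/S
          [5,6] "chased" : S
  [6,7] "slowly" : S\N

S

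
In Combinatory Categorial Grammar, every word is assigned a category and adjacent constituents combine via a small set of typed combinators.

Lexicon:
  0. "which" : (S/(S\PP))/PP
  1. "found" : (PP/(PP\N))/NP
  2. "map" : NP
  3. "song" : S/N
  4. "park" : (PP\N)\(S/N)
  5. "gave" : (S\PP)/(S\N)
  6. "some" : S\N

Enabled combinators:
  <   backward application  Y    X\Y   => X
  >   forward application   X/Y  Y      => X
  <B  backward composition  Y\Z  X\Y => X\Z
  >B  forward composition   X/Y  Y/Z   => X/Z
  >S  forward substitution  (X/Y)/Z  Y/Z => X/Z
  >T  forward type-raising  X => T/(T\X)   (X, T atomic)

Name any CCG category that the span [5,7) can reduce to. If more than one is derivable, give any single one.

[0,7] S   >
  [0,5] S/(S\PP)   >
    [0,1] "which" : (S/(S\PP))/PP
    [1,5] PP   >
      [1,3] PP/(PP\N)   >
        [1,2] "found" : (PP/(PP\N))/NP
        [2,3] "map" : NP
      [3,5] PP\N   <
        [3,4] "song" : S/N
        [4,5] "park" : (PP\N)\(S/N)
  [5,7] S\PP   >
    [5,6] "gave" : (S\PP)/(S\N)
    [6,7] "some" : S\N

S\PP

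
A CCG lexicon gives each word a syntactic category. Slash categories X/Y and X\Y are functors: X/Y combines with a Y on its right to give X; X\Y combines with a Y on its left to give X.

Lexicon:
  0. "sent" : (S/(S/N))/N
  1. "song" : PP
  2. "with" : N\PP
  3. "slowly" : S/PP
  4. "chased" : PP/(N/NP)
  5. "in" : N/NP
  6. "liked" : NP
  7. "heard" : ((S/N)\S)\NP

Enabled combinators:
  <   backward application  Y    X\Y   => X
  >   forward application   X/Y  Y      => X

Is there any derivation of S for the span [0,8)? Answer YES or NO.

[0,8] S   >
  [0,3] S/(S/N)   >
    [0,1] "sent" : (S/(S/N))/N
    [1,3] N   <
      [1,2] "song" : PP
      [2,3] "with" : N\PP
  [3,8] S/N   <
    [3,6] S   >
      [3,4] "slowly" : S/PP
      [4,6] PP   >
        [4,5] "chased" : PP/(N/NP)
        [5,6] "in" : N/NP
    [6,8] (S/N)\S   <
      [6,7] "liked" : NP
      [7,8] "heard" : ((S/N)\S)\NP

YES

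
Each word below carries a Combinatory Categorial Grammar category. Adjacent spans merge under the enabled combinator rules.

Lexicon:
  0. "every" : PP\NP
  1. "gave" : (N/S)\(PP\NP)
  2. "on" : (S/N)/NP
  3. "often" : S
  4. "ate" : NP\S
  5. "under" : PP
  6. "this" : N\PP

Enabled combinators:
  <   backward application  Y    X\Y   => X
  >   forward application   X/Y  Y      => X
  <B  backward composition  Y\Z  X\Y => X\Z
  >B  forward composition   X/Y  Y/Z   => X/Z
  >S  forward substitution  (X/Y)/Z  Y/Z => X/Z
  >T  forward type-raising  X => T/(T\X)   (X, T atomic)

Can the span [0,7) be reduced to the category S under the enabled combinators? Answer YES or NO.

PP\NP (N/S)\(PP\NP) (S/N)/NP S NP\S PP N\PP
CKY chart[0,7] = {N, N/(N\N), N/(S\S), NP/(NP\N), PP/(PP\N), S/(S\N)}; S ∉ chart

NO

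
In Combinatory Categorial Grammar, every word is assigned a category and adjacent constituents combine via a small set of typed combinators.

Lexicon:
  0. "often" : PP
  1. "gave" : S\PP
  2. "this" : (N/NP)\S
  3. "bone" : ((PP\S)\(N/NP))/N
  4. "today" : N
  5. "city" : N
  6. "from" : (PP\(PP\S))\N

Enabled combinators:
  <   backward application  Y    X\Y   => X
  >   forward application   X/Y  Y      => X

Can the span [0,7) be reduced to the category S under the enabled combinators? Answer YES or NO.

NO

PP S\PP (N/NP)\S ((PP\S)\(N/NP))/N N N (PP\(PP\S))\N
CKY chart[0,7] = {PP}; S ∉ chart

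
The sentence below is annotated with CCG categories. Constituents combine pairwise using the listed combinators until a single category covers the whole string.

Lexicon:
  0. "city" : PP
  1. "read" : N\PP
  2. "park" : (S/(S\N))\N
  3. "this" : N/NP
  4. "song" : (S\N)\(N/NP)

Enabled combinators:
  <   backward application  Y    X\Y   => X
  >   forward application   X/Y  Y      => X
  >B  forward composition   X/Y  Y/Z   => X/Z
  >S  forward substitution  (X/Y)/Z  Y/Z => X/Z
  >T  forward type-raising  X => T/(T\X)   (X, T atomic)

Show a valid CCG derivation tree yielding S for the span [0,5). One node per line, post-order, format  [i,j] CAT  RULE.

[0,1] PP  lex  "city"
[1,2] N\PP  lex  "read"
[0,2] N  <  k=1
[2,3] (S/(S\N))\N  lex  "park"
[0,3] S/(S\N)  <  k=2
[3,4] N/NP  lex  "this"
[4,5] (S\N)\(N/NP)  lex  "song"
[3,5] S\N  <  k=4
[0,5] S  >  k=3

[0,5] S   >
  [0,3] S/(S\N)   <
    [0,2] N   <
      [0,1] "city" : PP
      [1,2] "read" : N\PP
    [2,3] "park" : (S/(S\N))\N
  [3,5] S\N   <
    [3,4] "this" : N/NP
    [4,5] "song" : (S\N)\(N/NP)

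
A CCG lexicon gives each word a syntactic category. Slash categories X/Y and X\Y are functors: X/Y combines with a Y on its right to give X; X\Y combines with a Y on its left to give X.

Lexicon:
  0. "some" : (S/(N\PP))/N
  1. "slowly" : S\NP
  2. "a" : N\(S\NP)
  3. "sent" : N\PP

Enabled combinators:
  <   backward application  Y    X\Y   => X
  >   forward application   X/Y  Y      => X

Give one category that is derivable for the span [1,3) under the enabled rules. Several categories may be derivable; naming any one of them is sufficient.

[0,4] S   >
  [0,3] S/(N\PP)   >
    [0,1] "some" : (S/(N\PP))/N
    [1,3] N   <
      [1,2] "slowly" : S\NP
      [2,3] "a" : N\(S\NP)
  [3,4] "sent" : N\PP

N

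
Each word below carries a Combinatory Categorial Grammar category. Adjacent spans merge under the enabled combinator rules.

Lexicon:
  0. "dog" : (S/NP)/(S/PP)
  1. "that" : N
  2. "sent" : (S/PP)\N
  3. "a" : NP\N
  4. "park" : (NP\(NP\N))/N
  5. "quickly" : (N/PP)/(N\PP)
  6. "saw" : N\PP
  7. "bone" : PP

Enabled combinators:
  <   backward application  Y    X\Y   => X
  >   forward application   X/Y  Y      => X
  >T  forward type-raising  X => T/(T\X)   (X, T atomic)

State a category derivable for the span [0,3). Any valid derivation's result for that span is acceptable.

[0,8] S   >
  [0,3] S/NP   >
    [0,1] "dog" : (S/NP)/(S/PP)
    [1,3] S/PP   <
      [1,2] "that" : N
      [2,3] "sent" : (S/PP)\N
  [3,8] NP   <
    [3,4] "a" : NP\N
    [4,8] NP\(NP\N)   >
      [4,5] "park" : (NP\(NP\N))/N
      [5,8] N   >
        [5,7] N/PP   >
          [5,6] "quickly" : (N/PP)/(N\PP)
          [6,7] "saw" : N\PP
        [7,8] "bone" : PP

S/NP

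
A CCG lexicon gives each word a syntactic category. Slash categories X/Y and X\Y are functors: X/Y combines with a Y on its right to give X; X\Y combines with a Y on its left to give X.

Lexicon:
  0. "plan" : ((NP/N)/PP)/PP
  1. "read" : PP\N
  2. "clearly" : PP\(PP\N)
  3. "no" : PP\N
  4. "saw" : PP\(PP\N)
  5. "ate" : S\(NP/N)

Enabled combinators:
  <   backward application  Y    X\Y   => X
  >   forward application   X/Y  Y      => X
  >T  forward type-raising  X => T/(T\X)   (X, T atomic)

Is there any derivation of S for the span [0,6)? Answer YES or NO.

[0,6] S   <
  [0,5] NP/N   >
    [0,3] (NP/N)/PP   >
      [0,1] "plan" : ((NP/N)/PP)/PP
      [1,3] PP   <
        [1,2] "read" : PP\N
        [2,3] "clearly" : PP\(PP\N)
    [3,5] PP   <
      [3,4] "no" : PP\N
      [4,5] "saw" : PP\(PP\N)
  [5,6] "ate" : S\(NP/N)

YES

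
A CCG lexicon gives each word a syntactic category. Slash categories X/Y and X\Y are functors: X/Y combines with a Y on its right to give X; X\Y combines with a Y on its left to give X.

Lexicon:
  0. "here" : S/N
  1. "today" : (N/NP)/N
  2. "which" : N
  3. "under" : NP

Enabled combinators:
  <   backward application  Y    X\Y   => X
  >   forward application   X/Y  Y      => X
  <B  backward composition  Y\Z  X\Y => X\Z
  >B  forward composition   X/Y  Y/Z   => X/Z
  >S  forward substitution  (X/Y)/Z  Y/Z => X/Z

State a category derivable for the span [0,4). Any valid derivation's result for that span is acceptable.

[0,4] S   >
  [0,1] "here" : S/N
  [1,4] N   >
    [1,3] N/NP   >
      [1,2] "today" : (N/NP)/N
      [2,3] "which" : N
    [3,4] "under" : NP

S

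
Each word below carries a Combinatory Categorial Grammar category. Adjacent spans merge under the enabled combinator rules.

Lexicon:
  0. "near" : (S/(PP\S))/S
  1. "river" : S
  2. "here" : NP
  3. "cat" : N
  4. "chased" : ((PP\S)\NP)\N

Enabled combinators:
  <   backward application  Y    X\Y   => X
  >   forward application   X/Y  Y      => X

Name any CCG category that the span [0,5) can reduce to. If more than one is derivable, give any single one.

S

[0,5] S   >
  [0,2] S/(PP\S)   >
    [0,1] "near" : (S/(PP\S))/S
    [1,2] "river" : S
  [2,5] PP\S   <
    [2,3] "here" : NP
    [3,5] (PP\S)\NP   <
      [3,4] "cat" : N
      [4,5] "chased" : ((PP\S)\NP)\N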